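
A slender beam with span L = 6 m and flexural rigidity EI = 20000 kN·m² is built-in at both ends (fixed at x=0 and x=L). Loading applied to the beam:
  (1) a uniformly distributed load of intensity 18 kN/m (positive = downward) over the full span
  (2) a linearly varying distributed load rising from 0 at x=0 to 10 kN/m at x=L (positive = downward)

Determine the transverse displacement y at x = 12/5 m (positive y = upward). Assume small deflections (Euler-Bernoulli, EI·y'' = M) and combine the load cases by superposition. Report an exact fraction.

Load 1 — uniform load w=18 kN/m over full span:
  y_1 = -wx²(L-x)²/(24EI) = -18·(12/5)²·(6-(12/5))²/(24·20000) = -2187/781250 m
Load 2 — triangular load w₀=10 kN/m (0→w₀ over full span):
  y_2 = -w₀x²(L-x)²(x+2L)/(120LEI) = -10·(12/5)²·(6-(12/5))²·((12/5)+2·6)/(120·6·20000) = -1458/1953125 m
Superposition: y = Σ y_i = -13851/3906250 m ≈ -0.003546 m

y(12/5) = -13851/3906250 m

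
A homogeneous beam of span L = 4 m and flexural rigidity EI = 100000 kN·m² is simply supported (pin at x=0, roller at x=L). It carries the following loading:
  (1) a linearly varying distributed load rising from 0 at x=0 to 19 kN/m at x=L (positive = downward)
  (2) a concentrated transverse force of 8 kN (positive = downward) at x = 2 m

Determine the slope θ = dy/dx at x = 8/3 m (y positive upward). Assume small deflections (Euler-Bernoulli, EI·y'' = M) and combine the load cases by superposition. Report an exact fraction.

θ(8/3) = 601/3796875 rad

Load 1 — triangular load w₀=19 kN/m (0→w₀ over full span):
  θ_1 = -w₀(7L⁴-30L²x²+15x⁴)/(360LEI) = -19·(7·4⁴-30·4²·(8/3)²+15·(8/3)⁴)/(360·4·100000) = 1729/15187500 rad
Load 2 — point force P=8 kN at a=2 m (b=L-a=2):
  θ_2 = -Pa(2L²-6Lx+3x²+a²)/(6LEI)  [x>a] = -8·2·(2·4²-6·4·(8/3)+3·(8/3)²+2²)/(6·4·100000) = 1/22500 rad
Superposition: θ = Σ θ_i = 601/3796875 rad ≈ 0.000158 rad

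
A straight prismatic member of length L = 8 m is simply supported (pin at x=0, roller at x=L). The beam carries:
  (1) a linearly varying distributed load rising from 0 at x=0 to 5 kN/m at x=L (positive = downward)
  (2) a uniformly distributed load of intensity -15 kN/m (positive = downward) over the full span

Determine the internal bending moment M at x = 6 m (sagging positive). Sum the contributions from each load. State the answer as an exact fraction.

M(6) = -145/2 kN·m

Load 1 — triangular load w₀=5 kN/m (0→w₀ over full span):
  M_1 = w₀Lx/6 - w₀x³/(6L) = 5·8·6/6 - 5·6³/(6·8) = 35/2 kN·m
Load 2 — uniform load w=-15 kN/m over full span:
  M_2 = wx(L-x)/2 = (-15)·6·(8-6)/2 = -90 kN·m
Superposition: M = Σ M_i = -145/2 kN·m ≈ -72.500000 kN·m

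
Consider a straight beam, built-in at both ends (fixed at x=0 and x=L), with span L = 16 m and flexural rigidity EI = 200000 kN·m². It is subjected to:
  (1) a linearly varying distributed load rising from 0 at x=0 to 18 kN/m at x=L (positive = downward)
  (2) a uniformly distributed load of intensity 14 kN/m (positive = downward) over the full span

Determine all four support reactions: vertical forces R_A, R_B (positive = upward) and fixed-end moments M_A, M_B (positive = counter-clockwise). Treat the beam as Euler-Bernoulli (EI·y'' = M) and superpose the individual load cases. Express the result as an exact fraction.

R_A = 776/5 kN, M_A = 6784/15 kN·m, R_B = 1064/5 kN, M_B = -7936/15 kN·m

Load 1 — triangular load w₀=18 kN/m (0→w₀ over full span):
  R_A = 3w₀L/20 = 3·18·16/20 = 216/5 kN
  M_A = w₀L²/30 = 18·16²/30 = 768/5 kN·m
  R_B = 7w₀L/20 = 7·18·16/20 = 504/5 kN
  M_B = -w₀L²/20 = -18·16²/20 = -1152/5 kN·m
Load 2 — uniform load w=14 kN/m over full span:
  R_A = wL/2 = 14·16/2 = 112 kN
  M_A = wL²/12 = 14·16²/12 = 896/3 kN·m
  R_B = wL/2 = 14·16/2 = 112 kN
  M_B = -wL²/12 = -14·16²/12 = -896/3 kN·m
Superposition: R_A = 776/5 kN, M_A = 6784/15 kN·m, R_B = 1064/5 kN, M_B = -7936/15 kN·m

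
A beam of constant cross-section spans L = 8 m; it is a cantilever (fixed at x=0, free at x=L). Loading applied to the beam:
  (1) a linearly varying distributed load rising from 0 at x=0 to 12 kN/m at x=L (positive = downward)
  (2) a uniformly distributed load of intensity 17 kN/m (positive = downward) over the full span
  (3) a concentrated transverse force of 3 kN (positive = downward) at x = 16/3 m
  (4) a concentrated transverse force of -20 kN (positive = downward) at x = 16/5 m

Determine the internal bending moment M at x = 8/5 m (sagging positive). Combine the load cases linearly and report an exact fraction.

M(8/5) = -63448/125 kN·m

Load 1 — triangular load w₀=12 kN/m (0→w₀ over full span):
  M_1 = w₀Lx/2 - w₀L²/3 - w₀x³/(6L) = 12·8·(8/5)/2 - 12·8²/3 - 12·(8/5)³/(6·8) = -22528/125 kN·m
Load 2 — uniform load w=17 kN/m over full span:
  M_2 = -w(L-x)²/2 = -17·(8-(8/5))²/2 = -8704/25 kN·m
Load 3 — point force P=3 kN at a=16/3 m (b=L-a=8/3):
  M_3 = -P(a-x)  [x≤a] = -3·((16/3)-(8/5)) = -56/5 kN·m
Load 4 — point force P=-20 kN at a=16/5 m (b=L-a=24/5):
  M_4 = -P(a-x)  [x≤a] = -(-20)·((16/5)-(8/5)) = 32 kN·m
Superposition: M = Σ M_i = -63448/125 kN·m ≈ -507.584000 kN·m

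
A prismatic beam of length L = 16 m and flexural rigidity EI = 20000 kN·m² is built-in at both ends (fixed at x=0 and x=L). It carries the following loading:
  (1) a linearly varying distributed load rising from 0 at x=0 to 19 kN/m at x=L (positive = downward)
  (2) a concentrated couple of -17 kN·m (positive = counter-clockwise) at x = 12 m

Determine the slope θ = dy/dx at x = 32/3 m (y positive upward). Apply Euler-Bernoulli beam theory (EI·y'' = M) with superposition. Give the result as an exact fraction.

θ(32/3) = 129307/12150000 rad

Load 1 — triangular load w₀=19 kN/m (0→w₀ over full span):
  θ_1 = -w₀(2x(L-x)(L-2x)(x+2L)+x²(L-x)²)/(120LEI) = -19·(2·(32/3)·(16-(32/3))·(16-2·(32/3))·((32/3)+2·16)+(32/3)²·(16-(32/3))²)/(120·16·20000) = 8512/759375 rad
Load 2 — applied couple M₀=-17 kN·m at a=12 m (b=L-a=4):
  θ_2 = (R_Ax²/2 - M_Ax)/EI  [x≤a] with R_A=-153/128, M_A=-85/16 = ((-153/128)·(32/3)²/2 - (-85/16)·(32/3))/20000 = -17/30000 rad
Superposition: θ = Σ θ_i = 129307/12150000 rad ≈ 0.010643 rad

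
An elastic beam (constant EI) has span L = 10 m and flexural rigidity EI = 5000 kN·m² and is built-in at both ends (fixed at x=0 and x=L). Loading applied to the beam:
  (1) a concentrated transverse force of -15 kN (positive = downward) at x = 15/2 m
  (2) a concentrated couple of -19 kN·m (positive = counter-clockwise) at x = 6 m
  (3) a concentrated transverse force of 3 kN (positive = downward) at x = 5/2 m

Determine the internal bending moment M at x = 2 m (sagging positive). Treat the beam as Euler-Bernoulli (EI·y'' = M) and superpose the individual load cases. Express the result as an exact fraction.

M(2) = 7591/2000 kN·m

Load 1 — point force P=-15 kN at a=15/2 m (b=L-a=5/2):
  M_1 = Pb²(3a+b)x/L³ - Pab²/L²  [x≤a] = (-15)·(5/2)²·(3·(15/2)+(5/2))·2/10³ - (-15)·(15/2)·(5/2)²/10² = 75/32 kN·m
Load 2 — applied couple M₀=-19 kN·m at a=6 m (b=L-a=4):
  M_2 = R_Ax - M_A  [x≤a] with R_A=-342/125, M_A=-152/25 = (-342/125)·2 - (-152/25) = 76/125 kN·m
Load 3 — point force P=3 kN at a=5/2 m (b=L-a=15/2):
  M_3 = Pb²(3a+b)x/L³ - Pab²/L²  [x≤a] = 3·(15/2)²·(3·(5/2)+(15/2))·2/10³ - 3·(5/2)·(15/2)²/10² = 27/32 kN·m
Superposition: M = Σ M_i = 7591/2000 kN·m ≈ 3.795500 kN·m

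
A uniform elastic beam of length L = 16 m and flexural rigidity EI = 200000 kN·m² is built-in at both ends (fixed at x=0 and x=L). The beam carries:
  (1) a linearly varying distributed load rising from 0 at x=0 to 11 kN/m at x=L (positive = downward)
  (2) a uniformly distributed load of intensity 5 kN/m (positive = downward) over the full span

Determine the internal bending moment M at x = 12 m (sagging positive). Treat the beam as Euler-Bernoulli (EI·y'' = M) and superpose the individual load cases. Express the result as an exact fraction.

M(12) = 574/15 kN·m

Load 1 — triangular load w₀=11 kN/m (0→w₀ over full span):
  M_1 = 3w₀Lx/20 - w₀L²/30 - w₀x³/(6L) = 3·11·16·12/20 - 11·16²/30 - 11·12³/(6·16) = 374/15 kN·m
Load 2 — uniform load w=5 kN/m over full span:
  M_2 = wLx/2 - wL²/12 - wx²/2 = 5·16·12/2 - 5·16²/12 - 5·12²/2 = 40/3 kN·m
Superposition: M = Σ M_i = 574/15 kN·m ≈ 38.266667 kN·m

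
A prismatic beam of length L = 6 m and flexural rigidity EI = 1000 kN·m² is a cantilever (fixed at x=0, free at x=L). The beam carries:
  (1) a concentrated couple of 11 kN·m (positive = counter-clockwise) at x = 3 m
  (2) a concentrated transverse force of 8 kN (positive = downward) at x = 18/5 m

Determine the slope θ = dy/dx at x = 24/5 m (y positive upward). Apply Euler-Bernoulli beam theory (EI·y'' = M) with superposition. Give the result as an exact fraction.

θ(24/5) = -471/25000 rad

Load 1 — applied couple M₀=11 kN·m at a=3 m (b=L-a=3):
  θ_1 = M₀a/EI  [x>a] = 11·3/1000 = 33/1000 rad
Load 2 — point force P=8 kN at a=18/5 m (b=L-a=12/5):
  θ_2 = -Pa²/(2EI)  [x>a] = -8·(18/5)²/(2·1000) = -162/3125 rad
Superposition: θ = Σ θ_i = -471/25000 rad ≈ -0.018840 rad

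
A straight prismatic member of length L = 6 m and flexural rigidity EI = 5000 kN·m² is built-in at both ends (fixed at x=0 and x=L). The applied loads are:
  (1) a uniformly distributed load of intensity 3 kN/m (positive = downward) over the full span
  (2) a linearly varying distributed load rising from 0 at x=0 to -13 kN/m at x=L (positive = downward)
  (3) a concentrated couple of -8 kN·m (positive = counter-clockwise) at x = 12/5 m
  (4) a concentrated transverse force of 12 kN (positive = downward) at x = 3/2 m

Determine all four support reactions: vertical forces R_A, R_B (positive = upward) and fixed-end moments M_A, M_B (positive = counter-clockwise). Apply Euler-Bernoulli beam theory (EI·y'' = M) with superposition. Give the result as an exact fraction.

Load 1 — uniform load w=3 kN/m over full span:
  R_A = wL/2 = 3·6/2 = 9 kN
  M_A = wL²/12 = 3·6²/12 = 9 kN·m
  R_B = wL/2 = 3·6/2 = 9 kN
  M_B = -wL²/12 = -3·6²/12 = -9 kN·m
Load 2 — triangular load w₀=-13 kN/m (0→w₀ over full span):
  R_A = 3w₀L/20 = 3·(-13)·6/20 = -117/10 kN
  M_A = w₀L²/30 = (-13)·6²/30 = -78/5 kN·m
  R_B = 7w₀L/20 = 7·(-13)·6/20 = -273/10 kN
  M_B = -w₀L²/20 = -(-13)·6²/20 = 117/5 kN·m
Load 3 — applied couple M₀=-8 kN·m at a=12/5 m (b=L-a=18/5):
  R_A = 6M₀ab/L³ = 6·(-8)·(12/5)·(18/5)/6³ = -48/25 kN
  M_A = M₀b(2a-b)/L² = (-8)·(18/5)·(2·(12/5)-(18/5))/6² = -24/25 kN·m
  R_B = -6M₀ab/L³ = -6·(-8)·(12/5)·(18/5)/6³ = 48/25 kN
  M_B = M₀a(2b-a)/L² = (-8)·(12/5)·(2·(18/5)-(12/5))/6² = -64/25 kN·m
Load 4 — point force P=12 kN at a=3/2 m (b=L-a=9/2):
  R_A = Pb²(3a+b)/L³ = 12·(9/2)²·(3·(3/2)+(9/2))/6³ = 81/8 kN
  M_A = Pab²/L² = 12·(3/2)·(9/2)²/6² = 81/8 kN·m
  R_B = Pa²(a+3b)/L³ = 12·(3/2)²·((3/2)+3·(9/2))/6³ = 15/8 kN
  M_B = -Pa²b/L² = -12·(3/2)²·(9/2)/6² = -27/8 kN·m
Superposition: R_A = 1101/200 kN, M_A = 513/200 kN·m, R_B = -2901/200 kN, M_B = 1693/200 kN·m

R_A = 1101/200 kN, M_A = 513/200 kN·m, R_B = -2901/200 kN, M_B = 1693/200 kN·m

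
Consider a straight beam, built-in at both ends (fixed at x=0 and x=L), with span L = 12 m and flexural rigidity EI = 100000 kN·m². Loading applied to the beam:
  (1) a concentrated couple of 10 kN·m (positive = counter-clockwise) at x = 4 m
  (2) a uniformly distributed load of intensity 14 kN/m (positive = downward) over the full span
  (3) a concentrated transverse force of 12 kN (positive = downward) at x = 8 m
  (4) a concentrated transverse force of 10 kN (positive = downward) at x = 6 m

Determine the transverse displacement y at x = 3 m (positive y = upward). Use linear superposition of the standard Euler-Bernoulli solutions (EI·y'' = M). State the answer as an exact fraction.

Load 1 — applied couple M₀=10 kN·m at a=4 m (b=L-a=8):
  y_1 = (R_Ax³/6 - M_Ax²/2)/EI  [x≤a] with R_A=10/9, M_A=0 = ((10/9)·3³/6 - 0·3²/2)/100000 = 1/20000 m
Load 2 — uniform load w=14 kN/m over full span:
  y_2 = -wx²(L-x)²/(24EI) = -14·3²·(12-3)²/(24·100000) = -1701/400000 m
Load 3 — point force P=12 kN at a=8 m (b=L-a=4):
  y_3 = -Pb²x²(3aL-(3a+b)x)/(6L³EI)  [x≤a] = -12·4²·3²·(3·8·12-(3·8+4)·3)/(6·12³·100000) = -17/50000 m
Load 4 — point force P=10 kN at a=6 m (b=L-a=6):
  y_4 = -Pb²x²(3aL-(3a+b)x)/(6L³EI)  [x≤a] = -10·6²·3²·(3·6·12-(3·6+6)·3)/(6·12³·100000) = -9/20000 m
Superposition: y = Σ y_i = -1997/400000 m ≈ -0.004993 m

y(3) = -1997/400000 m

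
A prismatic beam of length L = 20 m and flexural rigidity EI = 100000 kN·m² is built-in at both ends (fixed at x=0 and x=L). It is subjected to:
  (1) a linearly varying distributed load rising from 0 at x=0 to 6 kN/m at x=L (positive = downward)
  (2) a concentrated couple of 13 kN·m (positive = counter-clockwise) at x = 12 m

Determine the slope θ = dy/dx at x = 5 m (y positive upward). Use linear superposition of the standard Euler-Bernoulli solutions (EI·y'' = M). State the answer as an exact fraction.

θ(5) = -15353/8000000 rad

Load 1 — triangular load w₀=6 kN/m (0→w₀ over full span):
  θ_1 = -w₀(2x(L-x)(L-2x)(x+2L)+x²(L-x)²)/(120LEI) = -6·(2·5·(20-5)·(20-2·5)·(5+2·20)+5²·(20-5)²)/(120·20·100000) = -117/64000 rad
Load 2 — applied couple M₀=13 kN·m at a=12 m (b=L-a=8):
  θ_2 = (R_Ax²/2 - M_Ax)/EI  [x≤a] with R_A=117/125, M_A=104/25 = ((117/125)·5²/2 - (104/25)·5)/100000 = -91/1000000 rad
Superposition: θ = Σ θ_i = -15353/8000000 rad ≈ -0.001919 rad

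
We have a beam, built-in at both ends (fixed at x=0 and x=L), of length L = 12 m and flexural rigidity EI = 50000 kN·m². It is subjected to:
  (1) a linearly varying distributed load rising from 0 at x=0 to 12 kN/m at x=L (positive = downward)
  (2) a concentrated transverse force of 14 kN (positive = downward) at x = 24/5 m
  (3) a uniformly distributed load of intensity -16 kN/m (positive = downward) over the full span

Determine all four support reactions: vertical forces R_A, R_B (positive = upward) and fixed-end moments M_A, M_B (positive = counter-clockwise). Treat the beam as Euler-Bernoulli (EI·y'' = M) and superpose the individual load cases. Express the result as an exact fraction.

Load 1 — triangular load w₀=12 kN/m (0→w₀ over full span):
  R_A = 3w₀L/20 = 3·12·12/20 = 108/5 kN
  M_A = w₀L²/30 = 12·12²/30 = 288/5 kN·m
  R_B = 7w₀L/20 = 7·12·12/20 = 252/5 kN
  M_B = -w₀L²/20 = -12·12²/20 = -432/5 kN·m
Load 2 — point force P=14 kN at a=24/5 m (b=L-a=36/5):
  R_A = Pb²(3a+b)/L³ = 14·(36/5)²·(3·(24/5)+(36/5))/12³ = 1134/125 kN
  M_A = Pab²/L² = 14·(24/5)·(36/5)²/12² = 3024/125 kN·m
  R_B = Pa²(a+3b)/L³ = 14·(24/5)²·((24/5)+3·(36/5))/12³ = 616/125 kN
  M_B = -Pa²b/L² = -14·(24/5)²·(36/5)/12² = -2016/125 kN·m
Load 3 — uniform load w=-16 kN/m over full span:
  R_A = wL/2 = (-16)·12/2 = -96 kN
  M_A = wL²/12 = (-16)·12²/12 = -192 kN·m
  R_B = wL/2 = (-16)·12/2 = -96 kN
  M_B = -wL²/12 = -(-16)·12²/12 = 192 kN·m
Superposition: R_A = -8166/125 kN, M_A = -13776/125 kN·m, R_B = -5084/125 kN, M_B = 11184/125 kN·m

R_A = -8166/125 kN, M_A = -13776/125 kN·m, R_B = -5084/125 kN, M_B = 11184/125 kN·m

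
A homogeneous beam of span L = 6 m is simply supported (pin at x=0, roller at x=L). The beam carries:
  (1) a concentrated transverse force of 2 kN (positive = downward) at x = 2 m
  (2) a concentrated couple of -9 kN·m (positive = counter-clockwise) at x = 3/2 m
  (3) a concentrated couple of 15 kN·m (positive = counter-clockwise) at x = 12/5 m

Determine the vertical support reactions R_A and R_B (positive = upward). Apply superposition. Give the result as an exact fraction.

R_A = 7/3 kN, R_B = -1/3 kN

Load 1 — point force P=2 kN at a=2 m (b=L-a=4):
  R_A = Pb/L = 2·4/6 = 4/3 kN
  R_B = Pa/L = 2·2/6 = 2/3 kN
Load 2 — applied couple M₀=-9 kN·m at a=3/2 m (b=L-a=9/2):
  R_A = M₀/L = (-9)/6 = -3/2 kN
  R_B = -M₀/L = -(-9)/6 = 3/2 kN
Load 3 — applied couple M₀=15 kN·m at a=12/5 m (b=L-a=18/5):
  R_A = M₀/L = 15/6 = 5/2 kN
  R_B = -M₀/L = -15/6 = -5/2 kN
Superposition: R_A = 7/3 kN, R_B = -1/3 kN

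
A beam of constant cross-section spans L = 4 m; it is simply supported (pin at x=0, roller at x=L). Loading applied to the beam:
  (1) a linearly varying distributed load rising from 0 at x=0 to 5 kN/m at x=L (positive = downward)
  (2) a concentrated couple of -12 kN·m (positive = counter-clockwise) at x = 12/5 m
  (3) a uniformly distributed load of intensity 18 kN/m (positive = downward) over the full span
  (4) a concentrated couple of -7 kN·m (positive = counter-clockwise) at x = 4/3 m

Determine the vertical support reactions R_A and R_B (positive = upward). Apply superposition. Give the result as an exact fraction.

R_A = 415/12 kN, R_B = 569/12 kN

Load 1 — triangular load w₀=5 kN/m (0→w₀ over full span):
  R_A = w₀L/6 = 5·4/6 = 10/3 kN
  R_B = w₀L/3 = 5·4/3 = 20/3 kN
Load 2 — applied couple M₀=-12 kN·m at a=12/5 m (b=L-a=8/5):
  R_A = M₀/L = (-12)/4 = -3 kN
  R_B = -M₀/L = -(-12)/4 = 3 kN
Load 3 — uniform load w=18 kN/m over full span:
  R_A = wL/2 = 18·4/2 = 36 kN
  R_B = wL/2 = 18·4/2 = 36 kN
Load 4 — applied couple M₀=-7 kN·m at a=4/3 m (b=L-a=8/3):
  R_A = M₀/L = (-7)/4 = -7/4 kN
  R_B = -M₀/L = -(-7)/4 = 7/4 kN
Superposition: R_A = 415/12 kN, R_B = 569/12 kN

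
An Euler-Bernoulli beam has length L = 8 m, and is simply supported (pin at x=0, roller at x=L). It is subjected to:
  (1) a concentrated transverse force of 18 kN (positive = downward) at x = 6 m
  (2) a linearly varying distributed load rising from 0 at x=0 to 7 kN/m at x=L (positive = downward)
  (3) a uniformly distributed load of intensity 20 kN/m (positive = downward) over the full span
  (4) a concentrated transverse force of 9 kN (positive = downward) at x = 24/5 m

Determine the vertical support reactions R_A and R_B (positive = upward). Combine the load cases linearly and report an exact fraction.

R_A = 2923/30 kN, R_B = 3527/30 kN

Load 1 — point force P=18 kN at a=6 m (b=L-a=2):
  R_A = Pb/L = 18·2/8 = 9/2 kN
  R_B = Pa/L = 18·6/8 = 27/2 kN
Load 2 — triangular load w₀=7 kN/m (0→w₀ over full span):
  R_A = w₀L/6 = 7·8/6 = 28/3 kN
  R_B = w₀L/3 = 7·8/3 = 56/3 kN
Load 3 — uniform load w=20 kN/m over full span:
  R_A = wL/2 = 20·8/2 = 80 kN
  R_B = wL/2 = 20·8/2 = 80 kN
Load 4 — point force P=9 kN at a=24/5 m (b=L-a=16/5):
  R_A = Pb/L = 9·(16/5)/8 = 18/5 kN
  R_B = Pa/L = 9·(24/5)/8 = 27/5 kN
Superposition: R_A = 2923/30 kN, R_B = 3527/30 kN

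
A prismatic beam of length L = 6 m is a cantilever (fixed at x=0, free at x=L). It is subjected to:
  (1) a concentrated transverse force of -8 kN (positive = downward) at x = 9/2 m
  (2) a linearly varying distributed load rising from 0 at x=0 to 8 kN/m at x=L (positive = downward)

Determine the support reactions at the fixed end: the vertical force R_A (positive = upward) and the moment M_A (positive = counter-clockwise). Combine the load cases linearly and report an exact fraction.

R_A = 16 kN, M_A = 60 kN·m

Load 1 — point force P=-8 kN at a=9/2 m (b=L-a=3/2):
  R_A = P = (-8) = -8 kN
  M_A = Pa = (-8)·(9/2) = -36 kN·m
Load 2 — triangular load w₀=8 kN/m (0→w₀ over full span):
  R_A = w₀L/2 = 8·6/2 = 24 kN
  M_A = w₀L²/3 = 8·6²/3 = 96 kN·m
Superposition: R_A = 16 kN, M_A = 60 kN·m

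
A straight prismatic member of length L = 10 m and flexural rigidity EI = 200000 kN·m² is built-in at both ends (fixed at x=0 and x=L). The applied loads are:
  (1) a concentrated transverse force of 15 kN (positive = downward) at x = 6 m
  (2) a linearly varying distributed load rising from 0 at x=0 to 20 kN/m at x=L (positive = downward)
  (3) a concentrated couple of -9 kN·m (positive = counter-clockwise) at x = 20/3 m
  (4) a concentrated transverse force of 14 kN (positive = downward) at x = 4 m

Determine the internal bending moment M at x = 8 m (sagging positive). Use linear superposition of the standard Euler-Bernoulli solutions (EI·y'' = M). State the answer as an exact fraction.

Load 1 — point force P=15 kN at a=6 m (b=L-a=4):
  M_1 = Pa²(a+3b)(L-x)/L³ - Pa²b/L²  [x>a] = 15·6²·(6+3·4)·(10-8)/10³ - 15·6²·4/10² = -54/25 kN·m
Load 2 — triangular load w₀=20 kN/m (0→w₀ over full span):
  M_2 = 3w₀Lx/20 - w₀L²/30 - w₀x³/(6L) = 3·20·10·8/20 - 20·10²/30 - 20·8³/(6·10) = 8/3 kN·m
Load 3 — applied couple M₀=-9 kN·m at a=20/3 m (b=L-a=10/3):
  M_3 = R_Ax - M_A - M₀  [x>a] with R_A=-6/5, M_A=-3 = (-6/5)·8 - (-3) - (-9) = 12/5 kN·m
Load 4 — point force P=14 kN at a=4 m (b=L-a=6):
  M_4 = Pa²(a+3b)(L-x)/L³ - Pa²b/L²  [x>a] = 14·4²·(4+3·6)·(10-8)/10³ - 14·4²·6/10² = -448/125 kN·m
Superposition: M = Σ M_i = -254/375 kN·m ≈ -0.677333 kN·m

M(8) = -254/375 kN·m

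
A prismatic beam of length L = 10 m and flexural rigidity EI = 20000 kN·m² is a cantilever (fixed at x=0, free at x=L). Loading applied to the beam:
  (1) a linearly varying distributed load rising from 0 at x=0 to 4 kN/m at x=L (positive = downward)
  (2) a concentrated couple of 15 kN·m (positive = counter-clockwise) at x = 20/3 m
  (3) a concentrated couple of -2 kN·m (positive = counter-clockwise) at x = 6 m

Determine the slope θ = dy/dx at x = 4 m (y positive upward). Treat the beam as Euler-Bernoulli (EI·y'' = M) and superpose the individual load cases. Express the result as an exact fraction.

θ(4) = -407/25000 rad

Load 1 — triangular load w₀=4 kN/m (0→w₀ over full span):
  θ_1 = (w₀Lx²/4-w₀L²x/3-w₀x⁴/(24L))/EI = (4·10·4²/4-4·10²·4/3-4·4⁴/(24·10))/20000 = -59/3125 rad
Load 2 — applied couple M₀=15 kN·m at a=20/3 m (b=L-a=10/3):
  θ_2 = M₀x/EI  [x≤a] = 15·4/20000 = 3/1000 rad
Load 3 — applied couple M₀=-2 kN·m at a=6 m (b=L-a=4):
  θ_3 = M₀x/EI  [x≤a] = (-2)·4/20000 = -1/2500 rad
Superposition: θ = Σ θ_i = -407/25000 rad ≈ -0.016280 rad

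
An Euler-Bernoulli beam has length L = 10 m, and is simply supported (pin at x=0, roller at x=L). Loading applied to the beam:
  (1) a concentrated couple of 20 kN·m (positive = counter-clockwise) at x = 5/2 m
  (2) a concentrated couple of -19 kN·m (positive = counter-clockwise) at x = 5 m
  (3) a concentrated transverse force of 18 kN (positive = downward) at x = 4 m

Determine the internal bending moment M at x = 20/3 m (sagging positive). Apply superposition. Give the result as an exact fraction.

M(20/3) = 71/3 kN·m

Load 1 — applied couple M₀=20 kN·m at a=5/2 m (b=L-a=15/2):
  M_1 = M₀x/L - M₀  [x>a] = 20·(20/3)/10 - 20 = -20/3 kN·m
Load 2 — applied couple M₀=-19 kN·m at a=5 m (b=L-a=5):
  M_2 = M₀x/L - M₀  [x>a] = (-19)·(20/3)/10 - (-19) = 19/3 kN·m
Load 3 — point force P=18 kN at a=4 m (b=L-a=6):
  M_3 = Pa(L-x)/L  [x>a] = 18·4·(10-(20/3))/10 = 24 kN·m
Superposition: M = Σ M_i = 71/3 kN·m ≈ 23.666667 kN·m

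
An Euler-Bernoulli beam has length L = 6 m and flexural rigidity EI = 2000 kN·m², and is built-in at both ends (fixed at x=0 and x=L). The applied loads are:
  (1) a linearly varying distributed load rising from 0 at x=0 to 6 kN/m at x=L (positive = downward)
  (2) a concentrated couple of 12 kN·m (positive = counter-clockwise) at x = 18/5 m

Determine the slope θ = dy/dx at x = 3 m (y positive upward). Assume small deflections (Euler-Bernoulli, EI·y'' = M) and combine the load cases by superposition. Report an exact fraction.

Load 1 — triangular load w₀=6 kN/m (0→w₀ over full span):
  θ_1 = -w₀(2x(L-x)(L-2x)(x+2L)+x²(L-x)²)/(120LEI) = -6·(2·3·(6-3)·(6-2·3)·(3+2·6)+3²·(6-3)²)/(120·6·2000) = -27/80000 rad
Load 2 — applied couple M₀=12 kN·m at a=18/5 m (b=L-a=12/5):
  θ_2 = (R_Ax²/2 - M_Ax)/EI  [x≤a] with R_A=72/25, M_A=96/25 = ((72/25)·3²/2 - (96/25)·3)/2000 = 9/12500 rad
Superposition: θ = Σ θ_i = 153/400000 rad ≈ 0.000382 rad

θ(3) = 153/400000 rad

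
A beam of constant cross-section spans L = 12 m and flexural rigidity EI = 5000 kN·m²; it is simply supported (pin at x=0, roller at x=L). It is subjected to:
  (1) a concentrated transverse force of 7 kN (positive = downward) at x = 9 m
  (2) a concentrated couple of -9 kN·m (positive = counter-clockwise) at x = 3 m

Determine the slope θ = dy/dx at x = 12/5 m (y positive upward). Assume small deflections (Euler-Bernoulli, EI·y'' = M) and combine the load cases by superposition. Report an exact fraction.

θ(12/5) = -4887/500000 rad

Load 1 — point force P=7 kN at a=9 m (b=L-a=3):
  θ_1 = -Pb(L²-b²-3x²)/(6LEI)  [x≤a] = -7·3·(12²-3²-3·(12/5)²)/(6·12·5000) = -6867/1000000 rad
Load 2 — applied couple M₀=-9 kN·m at a=3 m (b=L-a=9):
  θ_2 = (M₀x²/(2L)+C₁)/EI  [x≤a] with C₁=M₀(3b²-L²)/(6L)=-99/8 = ((-9)·(12/5)²/(2·12)+(-99/8))/5000 = -2907/1000000 rad
Superposition: θ = Σ θ_i = -4887/500000 rad ≈ -0.009774 rad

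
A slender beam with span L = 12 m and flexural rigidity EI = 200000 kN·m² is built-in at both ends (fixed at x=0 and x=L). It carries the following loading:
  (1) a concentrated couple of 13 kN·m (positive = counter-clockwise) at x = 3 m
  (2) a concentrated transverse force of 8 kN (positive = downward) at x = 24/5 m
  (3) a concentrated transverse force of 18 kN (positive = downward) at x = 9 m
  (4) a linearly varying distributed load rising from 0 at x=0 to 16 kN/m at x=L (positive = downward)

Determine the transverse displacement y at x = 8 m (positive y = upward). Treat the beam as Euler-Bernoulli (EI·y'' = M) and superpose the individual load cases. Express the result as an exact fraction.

Load 1 — applied couple M₀=13 kN·m at a=3 m (b=L-a=9):
  y_1 = (R_Ax³/6 - M_Ax²/2 - M₀(x-a)²/2)/EI  [x>a] with R_A=39/32, M_A=-39/16 = ((39/32)·8³/6 - (-39/16)·8²/2 - 13·(8-3)²/2)/200000 = 39/400000 m
Load 2 — point force P=8 kN at a=24/5 m (b=L-a=36/5):
  y_2 = -Pa²(L-x)²(3bL-(3b+a)(L-x))/(6L³EI)  [x>a] = -8·(24/5)²·(12-8)²·(3·(36/5)·12-(3·(36/5)+(24/5))·(12-8))/(6·12³·200000) = -256/1171875 m
Load 3 — point force P=18 kN at a=9 m (b=L-a=3):
  y_3 = -Pb²x²(3aL-(3a+b)x)/(6L³EI)  [x≤a] = -18·3²·8²·(3·9·12-(3·9+3)·8)/(6·12³·200000) = -21/50000 m
Load 4 — triangular load w₀=16 kN/m (0→w₀ over full span):
  y_4 = -w₀x²(L-x)²(x+2L)/(120LEI) = -16·8²·(12-8)²·(8+2·12)/(120·12·200000) = -256/140625 m
Superposition: y = Σ y_i = -1062629/450000000 m ≈ -0.002361 m

y(8) = -1062629/450000000 m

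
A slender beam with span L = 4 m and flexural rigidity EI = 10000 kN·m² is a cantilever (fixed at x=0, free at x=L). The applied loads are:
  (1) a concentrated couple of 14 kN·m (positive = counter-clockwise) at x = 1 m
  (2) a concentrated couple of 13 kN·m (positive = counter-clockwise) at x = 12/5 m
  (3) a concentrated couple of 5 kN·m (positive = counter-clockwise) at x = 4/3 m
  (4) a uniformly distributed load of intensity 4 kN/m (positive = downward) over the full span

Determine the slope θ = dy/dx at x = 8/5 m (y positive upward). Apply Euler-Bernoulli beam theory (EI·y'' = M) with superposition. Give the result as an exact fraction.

Load 1 — applied couple M₀=14 kN·m at a=1 m (b=L-a=3):
  θ_1 = M₀a/EI  [x>a] = 14·1/10000 = 7/5000 rad
Load 2 — applied couple M₀=13 kN·m at a=12/5 m (b=L-a=8/5):
  θ_2 = M₀x/EI  [x≤a] = 13·(8/5)/10000 = 13/6250 rad
Load 3 — applied couple M₀=5 kN·m at a=4/3 m (b=L-a=8/3):
  θ_3 = M₀a/EI  [x>a] = 5·(4/3)/10000 = 1/1500 rad
Load 4 — uniform load w=4 kN/m over full span:
  θ_4 = -wx(x²-3Lx+3L²)/(6EI) = -4·(8/5)·((8/5)²-3·4·(8/5)+3·4²)/(6·10000) = -784/234375 rad
Superposition: θ = Σ θ_i = 501/625000 rad ≈ 0.000802 rad

θ(8/5) = 501/625000 rad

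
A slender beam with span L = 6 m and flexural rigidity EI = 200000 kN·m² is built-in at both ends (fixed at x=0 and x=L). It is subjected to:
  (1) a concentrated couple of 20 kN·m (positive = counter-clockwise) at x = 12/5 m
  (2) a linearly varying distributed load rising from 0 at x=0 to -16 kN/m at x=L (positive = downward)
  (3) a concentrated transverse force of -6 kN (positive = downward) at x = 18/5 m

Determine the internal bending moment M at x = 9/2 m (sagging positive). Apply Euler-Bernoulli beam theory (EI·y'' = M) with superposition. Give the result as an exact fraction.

M(9/2) = -1637/250 kN·m

Load 1 — applied couple M₀=20 kN·m at a=12/5 m (b=L-a=18/5):
  M_1 = R_Ax - M_A - M₀  [x>a] with R_A=24/5, M_A=12/5 = (24/5)·(9/2) - (12/5) - 20 = -4/5 kN·m
Load 2 — triangular load w₀=-16 kN/m (0→w₀ over full span):
  M_2 = 3w₀Lx/20 - w₀L²/30 - w₀x³/(6L) = 3·(-16)·6·(9/2)/20 - (-16)·6²/30 - (-16)·(9/2)³/(6·6) = -51/10 kN·m
Load 3 — point force P=-6 kN at a=18/5 m (b=L-a=12/5):
  M_3 = Pa²(a+3b)(L-x)/L³ - Pa²b/L²  [x>a] = (-6)·(18/5)²·((18/5)+3·(12/5))·(6-(9/2))/6³ - (-6)·(18/5)²·(12/5)/6² = -81/125 kN·m
Superposition: M = Σ M_i = -1637/250 kN·m ≈ -6.548000 kN·m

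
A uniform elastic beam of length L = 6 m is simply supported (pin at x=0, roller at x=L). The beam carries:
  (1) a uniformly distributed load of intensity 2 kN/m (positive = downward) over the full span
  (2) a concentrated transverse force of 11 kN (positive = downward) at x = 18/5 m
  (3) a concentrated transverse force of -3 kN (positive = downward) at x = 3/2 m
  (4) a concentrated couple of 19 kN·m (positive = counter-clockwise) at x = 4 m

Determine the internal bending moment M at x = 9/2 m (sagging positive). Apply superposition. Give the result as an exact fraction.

Load 1 — uniform load w=2 kN/m over full span:
  M_1 = wx(L-x)/2 = 2·(9/2)·(6-(9/2))/2 = 27/4 kN·m
Load 2 — point force P=11 kN at a=18/5 m (b=L-a=12/5):
  M_2 = Pa(L-x)/L  [x>a] = 11·(18/5)·(6-(9/2))/6 = 99/10 kN·m
Load 3 — point force P=-3 kN at a=3/2 m (b=L-a=9/2):
  M_3 = Pa(L-x)/L  [x>a] = (-3)·(3/2)·(6-(9/2))/6 = -9/8 kN·m
Load 4 — applied couple M₀=19 kN·m at a=4 m (b=L-a=2):
  M_4 = M₀x/L - M₀  [x>a] = 19·(9/2)/6 - 19 = -19/4 kN·m
Superposition: M = Σ M_i = 431/40 kN·m ≈ 10.775000 kN·m

M(9/2) = 431/40 kN·m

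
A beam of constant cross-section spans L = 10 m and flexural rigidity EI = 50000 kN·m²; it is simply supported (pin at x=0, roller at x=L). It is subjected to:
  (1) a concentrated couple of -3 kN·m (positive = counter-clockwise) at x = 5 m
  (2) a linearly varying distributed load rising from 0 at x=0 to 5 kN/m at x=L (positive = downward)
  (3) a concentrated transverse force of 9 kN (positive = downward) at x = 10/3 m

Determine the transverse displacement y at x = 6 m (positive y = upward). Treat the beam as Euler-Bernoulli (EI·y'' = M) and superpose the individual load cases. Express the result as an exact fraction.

y(6) = -20849/2250000 m

Load 1 — applied couple M₀=-3 kN·m at a=5 m (b=L-a=5):
  y_1 = (M₀x³/(6L)-M₀(x-a)²/2+C₁x)/EI  [x>a] with C₁=M₀(3b²-L²)/(6L)=5/4 = ((-3)·6³/(6·10)-(-3)·(6-5)²/2+(5/4)·6)/50000 = -9/250000 m
Load 2 — triangular load w₀=5 kN/m (0→w₀ over full span):
  y_2 = -w₀x(7L⁴-10L²x²+3x⁴)/(360LEI) = -5·6·(7·10⁴-10·10²·6²+3·6⁴)/(360·10·50000) = -296/46875 m
Load 3 — point force P=9 kN at a=10/3 m (b=L-a=20/3):
  y_3 = -Pa(L-x)(2Lx-a²-x²)/(6LEI)  [x>a] = -9·(10/3)·(10-6)·(2·10·6-(10/3)²-6²)/(6·10·50000) = -82/28125 m
Superposition: y = Σ y_i = -20849/2250000 m ≈ -0.009266 m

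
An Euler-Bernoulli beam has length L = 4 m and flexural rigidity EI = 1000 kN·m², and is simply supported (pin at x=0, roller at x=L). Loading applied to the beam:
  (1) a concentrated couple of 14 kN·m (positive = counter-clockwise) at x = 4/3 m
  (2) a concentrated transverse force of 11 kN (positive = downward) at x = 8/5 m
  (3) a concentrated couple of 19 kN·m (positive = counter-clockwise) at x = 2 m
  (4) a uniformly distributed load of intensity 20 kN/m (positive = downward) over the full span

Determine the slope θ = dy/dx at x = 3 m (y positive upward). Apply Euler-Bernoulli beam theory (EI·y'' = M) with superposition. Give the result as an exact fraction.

Load 1 — applied couple M₀=14 kN·m at a=4/3 m (b=L-a=8/3):
  θ_1 = (M₀x²/(2L)-M₀(x-a)+C₁)/EI  [x>a] with C₁=M₀(3b²-L²)/(6L)=28/9 = (14·3²/(2·4)-14·(3-(4/3))+(28/9))/1000 = -161/36000 rad
Load 2 — point force P=11 kN at a=8/5 m (b=L-a=12/5):
  θ_2 = -Pa(2L²-6Lx+3x²+a²)/(6LEI)  [x>a] = -11·(8/5)·(2·4²-6·4·3+3·3²+(8/5)²)/(6·4·1000) = 957/125000 rad
Load 3 — applied couple M₀=19 kN·m at a=2 m (b=L-a=2):
  θ_3 = (M₀x²/(2L)-M₀(x-a)+C₁)/EI  [x>a] with C₁=M₀(3b²-L²)/(6L)=-19/6 = (19·3²/(2·4)-19·(3-2)+(-19/6))/1000 = -19/24000 rad
Load 4 — uniform load w=20 kN/m over full span:
  θ_4 = -w(L³-6Lx²+4x³)/(24EI) = -20·(4³-6·4·3²+4·3³)/(24·1000) = 11/300 rad
Superposition: θ = Σ θ_i = 351529/9000000 rad ≈ 0.039059 rad

θ(3) = 351529/9000000 rad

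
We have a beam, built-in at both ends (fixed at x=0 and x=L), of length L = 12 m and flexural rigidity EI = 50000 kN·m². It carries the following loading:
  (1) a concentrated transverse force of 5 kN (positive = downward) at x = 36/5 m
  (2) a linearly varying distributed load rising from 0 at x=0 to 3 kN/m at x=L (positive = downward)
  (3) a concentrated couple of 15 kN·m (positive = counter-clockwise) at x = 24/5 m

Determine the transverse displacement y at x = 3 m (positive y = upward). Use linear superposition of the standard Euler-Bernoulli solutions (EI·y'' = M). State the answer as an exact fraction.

Load 1 — point force P=5 kN at a=36/5 m (b=L-a=24/5):
  y_1 = -Pb²x²(3aL-(3a+b)x)/(6L³EI)  [x≤a] = -5·(24/5)²·3²·(3·(36/5)·12-(3·(36/5)+(24/5))·3)/(6·12³·50000) = -9/25000 m
Load 2 — triangular load w₀=3 kN/m (0→w₀ over full span):
  y_2 = -w₀x²(L-x)²(x+2L)/(120LEI) = -3·3²·(12-3)²·(3+2·12)/(120·12·50000) = -6561/8000000 m
Load 3 — applied couple M₀=15 kN·m at a=24/5 m (b=L-a=36/5):
  y_3 = (R_Ax³/6 - M_Ax²/2)/EI  [x≤a] with R_A=9/5, M_A=9/5 = ((9/5)·3³/6 - (9/5)·3²/2)/50000 = 0 m
Superposition: y = Σ y_i = -9441/8000000 m ≈ -0.001180 m

y(3) = -9441/8000000 m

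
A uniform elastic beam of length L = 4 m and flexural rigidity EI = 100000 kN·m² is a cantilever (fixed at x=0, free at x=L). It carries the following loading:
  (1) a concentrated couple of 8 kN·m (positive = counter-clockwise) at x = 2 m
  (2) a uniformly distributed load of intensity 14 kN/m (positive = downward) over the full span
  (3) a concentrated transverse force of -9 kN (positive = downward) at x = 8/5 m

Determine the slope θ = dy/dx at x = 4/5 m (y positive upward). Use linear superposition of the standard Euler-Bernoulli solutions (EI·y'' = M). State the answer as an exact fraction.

Load 1 — applied couple M₀=8 kN·m at a=2 m (b=L-a=2):
  θ_1 = M₀x/EI  [x≤a] = 8·(4/5)/100000 = 1/15625 rad
Load 2 — uniform load w=14 kN/m over full span:
  θ_2 = -wx(x²-3Lx+3L²)/(6EI) = -14·(4/5)·((4/5)²-3·4·(4/5)+3·4²)/(6·100000) = -854/1171875 rad
Load 3 — point force P=-9 kN at a=8/5 m (b=L-a=12/5):
  θ_3 = -Px(2a-x)/(2EI)  [x≤a] = -(-9)·(4/5)·(2·(8/5)-(4/5))/(2·100000) = 27/312500 rad
Superposition: θ = Σ θ_i = -2711/4687500 rad ≈ -0.000578 rad

θ(4/5) = -2711/4687500 rad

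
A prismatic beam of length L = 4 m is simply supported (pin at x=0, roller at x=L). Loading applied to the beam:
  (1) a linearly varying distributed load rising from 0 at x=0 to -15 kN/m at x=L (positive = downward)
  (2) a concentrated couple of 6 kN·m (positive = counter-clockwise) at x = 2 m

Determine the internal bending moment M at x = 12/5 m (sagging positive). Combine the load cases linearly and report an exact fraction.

M(12/5) = -444/25 kN·m

Load 1 — triangular load w₀=-15 kN/m (0→w₀ over full span):
  M_1 = w₀Lx/6 - w₀x³/(6L) = (-15)·4·(12/5)/6 - (-15)·(12/5)³/(6·4) = -384/25 kN·m
Load 2 — applied couple M₀=6 kN·m at a=2 m (b=L-a=2):
  M_2 = M₀x/L - M₀  [x>a] = 6·(12/5)/4 - 6 = -12/5 kN·m
Superposition: M = Σ M_i = -444/25 kN·m ≈ -17.760000 kN·m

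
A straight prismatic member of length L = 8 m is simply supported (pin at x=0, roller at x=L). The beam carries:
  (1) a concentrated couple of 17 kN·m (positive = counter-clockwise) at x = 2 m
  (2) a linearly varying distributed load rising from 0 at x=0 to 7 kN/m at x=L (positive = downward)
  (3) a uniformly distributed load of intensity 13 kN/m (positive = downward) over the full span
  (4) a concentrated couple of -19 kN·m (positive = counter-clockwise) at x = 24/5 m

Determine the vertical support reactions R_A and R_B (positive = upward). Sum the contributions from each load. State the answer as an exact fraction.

Load 1 — applied couple M₀=17 kN·m at a=2 m (b=L-a=6):
  R_A = M₀/L = 17/8 kN
  R_B = -M₀/L = -17/8 kN
Load 2 — triangular load w₀=7 kN/m (0→w₀ over full span):
  R_A = w₀L/6 = 7·8/6 = 28/3 kN
  R_B = w₀L/3 = 7·8/3 = 56/3 kN
Load 3 — uniform load w=13 kN/m over full span:
  R_A = wL/2 = 13·8/2 = 52 kN
  R_B = wL/2 = 13·8/2 = 52 kN
Load 4 — applied couple M₀=-19 kN·m at a=24/5 m (b=L-a=16/5):
  R_A = M₀/L = (-19)/8 = -19/8 kN
  R_B = -M₀/L = -(-19)/8 = 19/8 kN
Superposition: R_A = 733/12 kN, R_B = 851/12 kN

R_A = 733/12 kN, R_B = 851/12 kN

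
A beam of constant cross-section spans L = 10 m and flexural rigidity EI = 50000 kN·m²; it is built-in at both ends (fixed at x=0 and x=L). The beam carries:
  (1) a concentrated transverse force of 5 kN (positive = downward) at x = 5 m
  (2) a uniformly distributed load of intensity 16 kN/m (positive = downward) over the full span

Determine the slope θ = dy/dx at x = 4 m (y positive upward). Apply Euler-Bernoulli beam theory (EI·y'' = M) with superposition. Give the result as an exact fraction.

Load 1 — point force P=5 kN at a=5 m (b=L-a=5):
  θ_1 = -Pb²x(2aL-(3a+b)x)/(2L³EI)  [x≤a] = -5·5²·4·(2·5·10-(3·5+5)·4)/(2·10³·50000) = -1/10000 rad
Load 2 — uniform load w=16 kN/m over full span:
  θ_2 = -wx(L-x)(L-2x)/(12EI) = -16·4·(10-4)·(10-2·4)/(12·50000) = -4/3125 rad
Superposition: θ = Σ θ_i = -69/50000 rad ≈ -0.001380 rad

θ(4) = -69/50000 rad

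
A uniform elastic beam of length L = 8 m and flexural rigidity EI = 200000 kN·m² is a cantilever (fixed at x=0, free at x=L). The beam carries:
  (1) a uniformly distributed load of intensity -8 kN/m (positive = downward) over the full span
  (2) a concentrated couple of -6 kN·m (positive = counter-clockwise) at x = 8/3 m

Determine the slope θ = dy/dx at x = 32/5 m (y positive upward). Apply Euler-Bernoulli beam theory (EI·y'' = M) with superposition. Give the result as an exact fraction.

Load 1 — uniform load w=-8 kN/m over full span:
  θ_1 = -wx(x²-3Lx+3L²)/(6EI) = -(-8)·(32/5)·((32/5)²-3·8·(32/5)+3·8²)/(6·200000) = 3968/1171875 rad
Load 2 — applied couple M₀=-6 kN·m at a=8/3 m (b=L-a=16/3):
  θ_2 = M₀a/EI  [x>a] = (-6)·(8/3)/200000 = -1/12500 rad
Superposition: θ = Σ θ_i = 15497/4687500 rad ≈ 0.003306 rad

θ(32/5) = 15497/4687500 rad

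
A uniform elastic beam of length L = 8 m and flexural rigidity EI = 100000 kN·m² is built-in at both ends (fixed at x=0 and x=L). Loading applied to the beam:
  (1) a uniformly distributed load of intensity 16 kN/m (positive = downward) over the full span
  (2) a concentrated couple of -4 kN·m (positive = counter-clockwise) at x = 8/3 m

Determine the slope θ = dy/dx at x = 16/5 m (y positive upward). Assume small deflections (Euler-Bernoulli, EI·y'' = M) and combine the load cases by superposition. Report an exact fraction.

θ(16/5) = -133/390625 rad

Load 1 — uniform load w=16 kN/m over full span:
  θ_1 = -wx(L-x)(L-2x)/(12EI) = -16·(16/5)·(8-(16/5))·(8-2·(16/5))/(12·100000) = -128/390625 rad
Load 2 — applied couple M₀=-4 kN·m at a=8/3 m (b=L-a=16/3):
  θ_2 = (R_Ax²/2 - M_Ax - M₀(x-a))/EI  [x>a] with R_A=-2/3, M_A=0 = ((-2/3)·(16/5)²/2 - 0·(16/5) - (-4)·((16/5)-(8/3)))/100000 = -1/78125 rad
Superposition: θ = Σ θ_i = -133/390625 rad ≈ -0.000340 rad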